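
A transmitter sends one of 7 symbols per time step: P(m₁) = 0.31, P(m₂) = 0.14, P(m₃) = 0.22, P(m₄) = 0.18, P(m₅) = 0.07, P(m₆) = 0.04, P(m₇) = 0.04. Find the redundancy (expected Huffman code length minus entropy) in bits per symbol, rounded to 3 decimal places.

Entropy H = −Σ p log₂ p ≈ 2.4868 bits.
Huffman merges: 1/25+1/25→2/25; 7/100+2/25→3/20; 7/50+3/20→29/100; 9/50+11/50→2/5; 29/100+31/100→3/5; 2/5+3/5→1. L = 63/25 ≈ 2.5200.
L − H = 2.5200 − 2.4868 = 0.033 bits.

0.033 bits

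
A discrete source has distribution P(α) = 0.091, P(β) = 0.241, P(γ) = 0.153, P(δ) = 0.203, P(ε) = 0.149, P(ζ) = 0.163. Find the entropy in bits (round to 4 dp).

2.5266 bits

H = −Σ pᵢ log₂ pᵢ.
−0.091·log₂(0.091) = 0.3147
−0.241·log₂(0.241) = 0.4947
−0.153·log₂(0.153) = 0.4144
−0.203·log₂(0.203) = 0.4670
−0.149·log₂(0.149) = 0.4092
−0.163·log₂(0.163) = 0.4266
Sum ≈ 2.5266 → 2.5266 bits.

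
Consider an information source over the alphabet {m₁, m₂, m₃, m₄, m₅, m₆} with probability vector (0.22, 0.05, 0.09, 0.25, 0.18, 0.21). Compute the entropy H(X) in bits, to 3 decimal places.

2.427 bits

H = −Σ pᵢ log₂ pᵢ.
−0.22·log₂(0.22) = 0.4806
−0.05·log₂(0.05) = 0.2161
−0.09·log₂(0.09) = 0.3127
−0.25·log₂(0.25) = 0.5000
−0.18·log₂(0.18) = 0.4453
−0.21·log₂(0.21) = 0.4728
Sum ≈ 2.4275 → 2.427 bits.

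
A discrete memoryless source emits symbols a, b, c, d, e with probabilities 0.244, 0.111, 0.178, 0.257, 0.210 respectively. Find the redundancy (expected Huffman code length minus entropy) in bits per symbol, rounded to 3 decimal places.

0.021 bits

Entropy H = −Σ p log₂ p ≈ 2.2684 bits.
Huffman merges: 111/1000+89/500→289/1000; 21/100+61/250→227/500; 257/1000+289/1000→273/500; 227/500+273/500→1. L = 2289/1000 ≈ 2.2890.
L − H = 2.2890 − 2.2684 = 0.021 bits.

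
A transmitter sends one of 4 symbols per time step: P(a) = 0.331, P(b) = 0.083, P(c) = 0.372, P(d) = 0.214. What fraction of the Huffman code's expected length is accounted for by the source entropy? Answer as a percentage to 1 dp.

95.2%

Entropy H = −Σ p log₂ p ≈ 1.8327 bits.
Huffman merges: 83/1000+107/500→297/1000; 297/1000+331/1000→157/250; 93/250+157/250→1. L = 77/40 ≈ 1.9250.
Efficiency = H/L = 1.8327/1.9250 = 95.2%.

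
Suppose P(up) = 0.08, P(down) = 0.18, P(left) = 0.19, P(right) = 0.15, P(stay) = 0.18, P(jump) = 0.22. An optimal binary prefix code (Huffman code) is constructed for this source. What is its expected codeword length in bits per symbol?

Repeatedly combine the two least-probable nodes; the expected code length is the sum of the merged weights.
merge 2/25 + 3/20 → 23/100
merge 9/50 + 9/50 → 9/25
merge 19/100 + 11/50 → 41/100
merge 23/100 + 9/25 → 59/100
merge 41/100 + 59/100 → 1
L = 23/100 + 9/25 + 41/100 + 59/100 + 1 = 259/100 = 2.59 bits/symbol.

2.59 bits/symbol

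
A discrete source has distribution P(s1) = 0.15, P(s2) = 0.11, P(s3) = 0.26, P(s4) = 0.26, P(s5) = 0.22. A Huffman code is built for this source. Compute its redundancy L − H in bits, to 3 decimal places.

Entropy H = −Σ p log₂ p ≈ 2.2520 bits.
Huffman merges: 11/100+3/20→13/50; 11/50+13/50→12/25; 13/50+13/50→13/25; 12/25+13/25→1. L = 113/50 ≈ 2.2600.
L − H = 2.2600 − 2.2520 = 0.008 bits.

0.008 bits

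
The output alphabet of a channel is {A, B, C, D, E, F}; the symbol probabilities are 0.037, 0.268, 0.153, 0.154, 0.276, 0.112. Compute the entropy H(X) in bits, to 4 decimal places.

H = −Σ pᵢ log₂ pᵢ.
−0.037·log₂(0.037) = 0.1760
−0.268·log₂(0.268) = 0.5091
−0.153·log₂(0.153) = 0.4144
−0.154·log₂(0.154) = 0.4156
−0.276·log₂(0.276) = 0.5126
−0.112·log₂(0.112) = 0.3537
Sum ≈ 2.3815 → 2.3815 bits.

2.3815 bits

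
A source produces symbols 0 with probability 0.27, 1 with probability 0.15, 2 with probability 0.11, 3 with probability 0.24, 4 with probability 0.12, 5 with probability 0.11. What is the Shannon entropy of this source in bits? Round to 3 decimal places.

H = −Σ pᵢ log₂ pᵢ.
−0.27·log₂(0.27) = 0.5100
−0.15·log₂(0.15) = 0.4105
−0.11·log₂(0.11) = 0.3503
−0.24·log₂(0.24) = 0.4941
−0.12·log₂(0.12) = 0.3671
−0.11·log₂(0.11) = 0.3503
Sum ≈ 2.4823 → 2.482 bits.

2.482 bits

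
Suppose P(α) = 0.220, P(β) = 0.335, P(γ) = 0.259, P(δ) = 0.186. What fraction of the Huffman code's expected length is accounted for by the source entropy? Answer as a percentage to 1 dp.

98.3%

Entropy H = −Σ p log₂ p ≈ 1.9653 bits.
Huffman merges: 93/500+11/50→203/500; 259/1000+67/200→297/500; 203/500+297/500→1. L = 2 ≈ 2.0000.
Efficiency = H/L = 1.9653/2.0000 = 98.3%.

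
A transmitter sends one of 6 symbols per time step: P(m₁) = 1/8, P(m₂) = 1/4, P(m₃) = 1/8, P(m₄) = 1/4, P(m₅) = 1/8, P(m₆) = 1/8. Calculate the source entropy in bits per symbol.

Each probability is a power of 1/2, so log₂(1/p) is an integer.
H = Σ p·log₂(1/p) = 1/8·3 + 1/4·2 + 1/8·3 + 1/4·2 + 1/8·3 + 1/8·3 = 2.5 bits.

2.5 bits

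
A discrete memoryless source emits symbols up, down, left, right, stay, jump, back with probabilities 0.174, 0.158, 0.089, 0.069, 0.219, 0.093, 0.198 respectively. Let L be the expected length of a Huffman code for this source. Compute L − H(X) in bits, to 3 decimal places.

Entropy H = −Σ p log₂ p ≈ 2.6975 bits.
Huffman merges: 69/1000+89/1000→79/500; 93/1000+79/500→251/1000; 79/500+87/500→83/250; 99/500+219/1000→417/1000; 251/1000+83/250→583/1000; 417/1000+583/1000→1. L = 2741/1000 ≈ 2.7410.
L − H = 2.7410 − 2.6975 = 0.044 bits.

0.044 bits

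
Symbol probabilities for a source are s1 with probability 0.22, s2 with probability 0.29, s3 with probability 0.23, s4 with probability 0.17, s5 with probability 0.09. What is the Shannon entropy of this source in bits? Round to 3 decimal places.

H = −Σ pᵢ log₂ pᵢ.
−0.22·log₂(0.22) = 0.4806
−0.29·log₂(0.29) = 0.5179
−0.23·log₂(0.23) = 0.4877
−0.17·log₂(0.17) = 0.4346
−0.09·log₂(0.09) = 0.3127
Sum ≈ 2.2334 → 2.233 bits.

2.233 bits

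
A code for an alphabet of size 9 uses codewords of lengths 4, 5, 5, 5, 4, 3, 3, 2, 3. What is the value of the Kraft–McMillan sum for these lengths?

With common denominator 2^5 = 32: Σ 2^(−ℓᵢ) = 2/32 + 1/32 + 1/32 + 1/32 + 2/32 + 4/32 + 4/32 + 8/32 + 4/32 = 27/32 = 0.84375.

0.84375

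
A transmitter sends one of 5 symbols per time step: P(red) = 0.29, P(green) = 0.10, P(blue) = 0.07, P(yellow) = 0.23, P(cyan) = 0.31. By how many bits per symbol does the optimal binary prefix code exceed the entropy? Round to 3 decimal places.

Entropy H = −Σ p log₂ p ≈ 2.1301 bits.
Huffman merges: 7/100+1/10→17/100; 17/100+23/100→2/5; 29/100+31/100→3/5; 2/5+3/5→1. L = 217/100 ≈ 2.1700.
L − H = 2.1700 − 2.1301 = 0.040 bits.

0.040 bits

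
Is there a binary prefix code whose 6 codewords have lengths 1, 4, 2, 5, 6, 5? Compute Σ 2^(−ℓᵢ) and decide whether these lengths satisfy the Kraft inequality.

With common denominator 2^6 = 64: Σ 2^(−ℓᵢ) = 32/64 + 4/64 + 16/64 + 2/64 + 1/64 + 2/64 = 57/64 = 0.890625.
Kraft's inequality requires Σ ≤ 1; here Σ = 0.890625 ≤ 1, so such a prefix code exists.

0.890625; yes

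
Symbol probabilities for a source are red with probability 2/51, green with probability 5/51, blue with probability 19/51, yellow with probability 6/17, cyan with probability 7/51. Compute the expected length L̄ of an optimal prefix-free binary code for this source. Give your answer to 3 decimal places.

2.039 bits/symbol

Repeatedly combine the two least-probable nodes; the expected code length is the sum of the merged weights.
merge 2/51 + 5/51 → 7/51
merge 7/51 + 7/51 → 14/51
merge 14/51 + 6/17 → 32/51
merge 19/51 + 32/51 → 1
L = 7/51 + 14/51 + 32/51 + 1 = 104/51 ≈ 2.039 bits/symbol.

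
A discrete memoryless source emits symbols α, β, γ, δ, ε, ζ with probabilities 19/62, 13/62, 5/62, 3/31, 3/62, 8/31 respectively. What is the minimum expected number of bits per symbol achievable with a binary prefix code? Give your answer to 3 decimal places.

Repeatedly combine the two least-probable nodes; the expected code length is the sum of the merged weights.
merge 3/62 + 5/62 → 4/31
merge 3/31 + 4/31 → 7/31
merge 13/62 + 7/31 → 27/62
merge 8/31 + 19/62 → 35/62
merge 27/62 + 35/62 → 1
L = 4/31 + 7/31 + 27/62 + 35/62 + 1 = 73/31 ≈ 2.355 bits/symbol.

2.355 bits/symbol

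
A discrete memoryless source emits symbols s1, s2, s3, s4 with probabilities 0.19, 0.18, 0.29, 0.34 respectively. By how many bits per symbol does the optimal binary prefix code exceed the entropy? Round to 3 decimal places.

Entropy H = −Σ p log₂ p ≈ 1.9476 bits.
Huffman merges: 9/50+19/100→37/100; 29/100+17/50→63/100; 37/100+63/100→1. L = 2 ≈ 2.0000.
L − H = 2.0000 − 1.9476 = 0.052 bits.

0.052 bits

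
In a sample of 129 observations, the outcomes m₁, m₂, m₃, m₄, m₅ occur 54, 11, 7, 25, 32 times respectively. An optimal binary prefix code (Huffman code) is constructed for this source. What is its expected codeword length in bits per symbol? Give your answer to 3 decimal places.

2.054 bits/symbol

Probabilities are the counts divided by 129.
Repeatedly combine the two least-probable nodes; the expected code length is the sum of the merged weights.
merge 7/129 + 11/129 → 6/43
merge 6/43 + 25/129 → 1/3
merge 32/129 + 1/3 → 25/43
merge 18/43 + 25/43 → 1
L = 6/43 + 1/3 + 25/43 + 1 = 265/129 ≈ 2.054 bits/symbol.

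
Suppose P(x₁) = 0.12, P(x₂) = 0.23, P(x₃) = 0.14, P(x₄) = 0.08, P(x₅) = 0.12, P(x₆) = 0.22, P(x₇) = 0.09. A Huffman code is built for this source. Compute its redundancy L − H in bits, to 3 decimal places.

Entropy H = −Σ p log₂ p ≈ 2.7036 bits.
Huffman merges: 2/25+9/100→17/100; 3/25+3/25→6/25; 7/50+17/100→31/100; 11/50+23/100→9/20; 6/25+31/100→11/20; 9/20+11/20→1. L = 68/25 ≈ 2.7200.
L − H = 2.7200 − 2.7036 = 0.016 bits.

0.016 bits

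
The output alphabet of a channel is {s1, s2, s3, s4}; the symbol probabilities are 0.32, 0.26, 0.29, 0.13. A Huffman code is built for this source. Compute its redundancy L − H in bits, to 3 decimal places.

0.068 bits

Entropy H = −Σ p log₂ p ≈ 1.9319 bits.
Huffman merges: 13/100+13/50→39/100; 29/100+8/25→61/100; 39/100+61/100→1. L = 2 ≈ 2.0000.
L − H = 2.0000 − 1.9319 = 0.068 bits.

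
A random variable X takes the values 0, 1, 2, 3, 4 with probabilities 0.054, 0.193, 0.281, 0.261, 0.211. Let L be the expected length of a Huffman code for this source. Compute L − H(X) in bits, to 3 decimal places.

0.068 bits

Entropy H = −Σ p log₂ p ≈ 2.1795 bits.
Huffman merges: 27/500+193/1000→247/1000; 211/1000+247/1000→229/500; 261/1000+281/1000→271/500; 229/500+271/500→1. L = 2247/1000 ≈ 2.2470.
L − H = 2.2470 − 2.1795 = 0.068 bits.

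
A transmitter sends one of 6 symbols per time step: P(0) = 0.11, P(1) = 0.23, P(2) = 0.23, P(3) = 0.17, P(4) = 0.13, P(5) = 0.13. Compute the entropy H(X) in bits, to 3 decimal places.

2.525 bits

H = −Σ pᵢ log₂ pᵢ.
−0.11·log₂(0.11) = 0.3503
−0.23·log₂(0.23) = 0.4877
−0.23·log₂(0.23) = 0.4877
−0.17·log₂(0.17) = 0.4346
−0.13·log₂(0.13) = 0.3826
−0.13·log₂(0.13) = 0.3826
Sum ≈ 2.5255 → 2.525 bits.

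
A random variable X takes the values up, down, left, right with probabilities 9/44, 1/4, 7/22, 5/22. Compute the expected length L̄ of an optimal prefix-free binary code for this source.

2 bits/symbol

Repeatedly combine the two least-probable nodes; the expected code length is the sum of the merged weights.
merge 9/44 + 5/22 → 19/44
merge 1/4 + 7/22 → 25/44
merge 19/44 + 25/44 → 1
L = 19/44 + 25/44 + 1 = 2 bits/symbol.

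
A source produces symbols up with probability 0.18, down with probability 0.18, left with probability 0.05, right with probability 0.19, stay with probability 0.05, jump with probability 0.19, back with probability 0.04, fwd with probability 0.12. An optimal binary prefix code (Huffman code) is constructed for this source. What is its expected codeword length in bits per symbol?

Repeatedly combine the two least-probable nodes; the expected code length is the sum of the merged weights.
merge 1/25 + 1/20 → 9/100
merge 1/20 + 9/100 → 7/50
merge 3/25 + 7/50 → 13/50
merge 9/50 + 9/50 → 9/25
merge 19/100 + 19/100 → 19/50
merge 13/50 + 9/25 → 31/50
merge 19/50 + 31/50 → 1
L = 9/100 + 7/50 + 13/50 + 9/25 + 19/50 + 31/50 + 1 = 57/20 = 2.85 bits/symbol.

2.85 bits/symbol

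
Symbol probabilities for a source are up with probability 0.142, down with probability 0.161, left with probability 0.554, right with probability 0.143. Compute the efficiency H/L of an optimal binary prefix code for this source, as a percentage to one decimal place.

Entropy H = −Σ p log₂ p ≈ 1.6974 bits.
Huffman merges: 71/500+143/1000→57/200; 161/1000+57/200→223/500; 223/500+277/500→1. L = 1731/1000 ≈ 1.7310.
Efficiency = H/L = 1.6974/1.7310 = 98.1%.

98.1%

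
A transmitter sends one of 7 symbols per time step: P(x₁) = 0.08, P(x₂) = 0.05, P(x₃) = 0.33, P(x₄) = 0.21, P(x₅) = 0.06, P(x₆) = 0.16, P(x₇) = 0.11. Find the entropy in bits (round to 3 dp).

2.525 bits

H = −Σ pᵢ log₂ pᵢ.
−0.08·log₂(0.08) = 0.2915
−0.05·log₂(0.05) = 0.2161
−0.33·log₂(0.33) = 0.5278
−0.21·log₂(0.21) = 0.4728
−0.06·log₂(0.06) = 0.2435
−0.16·log₂(0.16) = 0.4230
−0.11·log₂(0.11) = 0.3503
Sum ≈ 2.5251 → 2.525 bits.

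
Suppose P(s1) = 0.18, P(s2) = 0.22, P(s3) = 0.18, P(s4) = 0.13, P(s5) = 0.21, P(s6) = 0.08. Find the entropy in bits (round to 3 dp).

2.518 bits

H = −Σ pᵢ log₂ pᵢ.
−0.18·log₂(0.18) = 0.4453
−0.22·log₂(0.22) = 0.4806
−0.18·log₂(0.18) = 0.4453
−0.13·log₂(0.13) = 0.3826
−0.21·log₂(0.21) = 0.4728
−0.08·log₂(0.08) = 0.2915
Sum ≈ 2.5182 → 2.518 bits.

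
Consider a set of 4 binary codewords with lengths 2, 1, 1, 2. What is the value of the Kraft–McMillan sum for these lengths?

1.5

With common denominator 2^2 = 4: Σ 2^(−ℓᵢ) = 1/4 + 2/4 + 2/4 + 1/4 = 6/4 = 1.5.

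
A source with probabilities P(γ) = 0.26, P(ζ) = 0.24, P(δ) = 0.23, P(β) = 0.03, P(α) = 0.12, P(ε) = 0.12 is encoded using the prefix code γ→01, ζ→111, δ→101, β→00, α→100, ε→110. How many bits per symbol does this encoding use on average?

L̄ = Σ pᵢ·ℓᵢ = 0.26·2 + 0.24·3 + 0.23·3 + 0.03·2 + 0.12·3 + 0.12·3 = 2.71 bits/symbol.

2.71 bits/symbol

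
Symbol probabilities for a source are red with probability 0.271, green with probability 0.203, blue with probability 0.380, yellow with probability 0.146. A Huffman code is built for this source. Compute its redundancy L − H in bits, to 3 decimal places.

Entropy H = −Σ p log₂ p ≈ 1.9132 bits.
Huffman merges: 73/500+203/1000→349/1000; 271/1000+349/1000→31/50; 19/50+31/50→1. L = 1969/1000 ≈ 1.9690.
L − H = 1.9690 − 1.9132 = 0.056 bits.

0.056 bits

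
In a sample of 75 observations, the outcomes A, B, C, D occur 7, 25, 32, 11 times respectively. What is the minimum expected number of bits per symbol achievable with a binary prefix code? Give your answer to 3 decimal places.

Probabilities are the counts divided by 75.
Repeatedly combine the two least-probable nodes; the expected code length is the sum of the merged weights.
merge 7/75 + 11/75 → 6/25
merge 6/25 + 1/3 → 43/75
merge 32/75 + 43/75 → 1
L = 6/25 + 43/75 + 1 = 136/75 ≈ 1.813 bits/symbol.

1.813 bits/symbol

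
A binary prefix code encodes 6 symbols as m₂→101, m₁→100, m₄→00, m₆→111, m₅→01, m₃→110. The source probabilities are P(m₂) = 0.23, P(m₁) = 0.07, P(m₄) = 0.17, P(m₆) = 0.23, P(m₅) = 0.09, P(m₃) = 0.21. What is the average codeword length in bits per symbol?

L̄ = Σ pᵢ·ℓᵢ = 0.23·3 + 0.07·3 + 0.17·2 + 0.23·3 + 0.09·2 + 0.21·3 = 2.74 bits/symbol.

2.74 bits/symbol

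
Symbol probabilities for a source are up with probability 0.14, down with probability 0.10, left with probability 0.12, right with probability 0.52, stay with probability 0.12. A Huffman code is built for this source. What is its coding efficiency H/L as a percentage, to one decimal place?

99.7%

Entropy H = −Σ p log₂ p ≈ 1.9540 bits.
Huffman merges: 1/10+3/25→11/50; 3/25+7/50→13/50; 11/50+13/50→12/25; 12/25+13/25→1. L = 49/25 ≈ 1.9600.
Efficiency = H/L = 1.9540/1.9600 = 99.7%.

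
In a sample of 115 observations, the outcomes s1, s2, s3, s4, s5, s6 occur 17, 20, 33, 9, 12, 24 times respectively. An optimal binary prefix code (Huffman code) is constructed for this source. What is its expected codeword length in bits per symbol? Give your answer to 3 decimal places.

Probabilities are the counts divided by 115.
Repeatedly combine the two least-probable nodes; the expected code length is the sum of the merged weights.
merge 9/115 + 12/115 → 21/115
merge 17/115 + 4/23 → 37/115
merge 21/115 + 24/115 → 9/23
merge 33/115 + 37/115 → 14/23
merge 9/23 + 14/23 → 1
L = 21/115 + 37/115 + 9/23 + 14/23 + 1 = 288/115 ≈ 2.504 bits/symbol.

2.504 bits/symbol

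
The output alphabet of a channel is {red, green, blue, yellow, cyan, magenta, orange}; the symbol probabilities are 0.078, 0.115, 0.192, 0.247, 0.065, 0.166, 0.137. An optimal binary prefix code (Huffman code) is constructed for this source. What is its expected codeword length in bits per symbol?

2.704 bits/symbol

Repeatedly combine the two least-probable nodes; the expected code length is the sum of the merged weights.
merge 13/200 + 39/500 → 143/1000
merge 23/200 + 137/1000 → 63/250
merge 143/1000 + 83/500 → 309/1000
merge 24/125 + 247/1000 → 439/1000
merge 63/250 + 309/1000 → 561/1000
merge 439/1000 + 561/1000 → 1
L = 143/1000 + 63/250 + 309/1000 + 439/1000 + 561/1000 + 1 = 338/125 = 2.704 bits/symbol.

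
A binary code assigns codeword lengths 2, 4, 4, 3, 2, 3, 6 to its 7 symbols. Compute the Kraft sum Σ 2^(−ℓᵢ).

With common denominator 2^6 = 64: Σ 2^(−ℓᵢ) = 16/64 + 4/64 + 4/64 + 8/64 + 16/64 + 8/64 + 1/64 = 57/64 = 0.890625.

0.890625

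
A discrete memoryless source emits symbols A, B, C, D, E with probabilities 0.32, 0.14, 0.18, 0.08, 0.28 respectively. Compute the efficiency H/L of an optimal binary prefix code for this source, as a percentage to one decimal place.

97.9%

Entropy H = −Σ p log₂ p ≈ 2.1742 bits.
Huffman merges: 2/25+7/50→11/50; 9/50+11/50→2/5; 7/25+8/25→3/5; 2/5+3/5→1. L = 111/50 ≈ 2.2200.
Efficiency = H/L = 2.1742/2.2200 = 97.9%.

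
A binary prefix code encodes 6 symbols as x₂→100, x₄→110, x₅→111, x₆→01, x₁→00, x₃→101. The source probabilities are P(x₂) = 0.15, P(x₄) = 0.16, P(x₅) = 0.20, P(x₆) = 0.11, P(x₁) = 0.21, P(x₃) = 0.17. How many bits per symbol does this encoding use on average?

L̄ = Σ pᵢ·ℓᵢ = 0.15·3 + 0.16·3 + 0.20·3 + 0.11·2 + 0.21·2 + 0.17·3 = 2.68 bits/symbol.

2.68 bits/symbol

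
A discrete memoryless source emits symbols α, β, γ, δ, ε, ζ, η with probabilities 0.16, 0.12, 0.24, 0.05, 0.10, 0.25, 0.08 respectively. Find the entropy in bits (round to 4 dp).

H = −Σ pᵢ log₂ pᵢ.
−0.16·log₂(0.16) = 0.4230
−0.12·log₂(0.12) = 0.3671
−0.24·log₂(0.24) = 0.4941
−0.05·log₂(0.05) = 0.2161
−0.10·log₂(0.10) = 0.3322
−0.25·log₂(0.25) = 0.5000
−0.08·log₂(0.08) = 0.2915
Sum ≈ 2.6240 → 2.6240 bits.

2.6240 bits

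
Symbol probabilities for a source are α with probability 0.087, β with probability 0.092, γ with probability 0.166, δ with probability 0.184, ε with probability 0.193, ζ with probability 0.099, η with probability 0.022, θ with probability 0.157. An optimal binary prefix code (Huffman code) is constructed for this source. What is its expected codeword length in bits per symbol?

2.916 bits/symbol

Repeatedly combine the two least-probable nodes; the expected code length is the sum of the merged weights.
merge 11/500 + 87/1000 → 109/1000
merge 23/250 + 99/1000 → 191/1000
merge 109/1000 + 157/1000 → 133/500
merge 83/500 + 23/125 → 7/20
merge 191/1000 + 193/1000 → 48/125
merge 133/500 + 7/20 → 77/125
merge 48/125 + 77/125 → 1
L = 109/1000 + 191/1000 + 133/500 + 7/20 + 48/125 + 77/125 + 1 = 729/250 = 2.916 bits/symbol.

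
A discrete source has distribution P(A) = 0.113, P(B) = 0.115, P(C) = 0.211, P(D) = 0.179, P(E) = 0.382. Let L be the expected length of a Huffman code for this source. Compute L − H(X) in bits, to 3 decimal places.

0.065 bits

Entropy H = −Σ p log₂ p ≈ 2.1625 bits.
Huffman merges: 113/1000+23/200→57/250; 179/1000+211/1000→39/100; 57/250+191/500→61/100; 39/100+61/100→1. L = 557/250 ≈ 2.2280.
L − H = 2.2280 − 2.1625 = 0.065 bits.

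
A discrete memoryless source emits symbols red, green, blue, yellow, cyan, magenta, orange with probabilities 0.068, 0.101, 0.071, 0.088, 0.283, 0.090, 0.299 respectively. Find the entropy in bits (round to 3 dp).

2.526 bits

H = −Σ pᵢ log₂ pᵢ.
−0.068·log₂(0.068) = 0.2637
−0.101·log₂(0.101) = 0.3341
−0.071·log₂(0.071) = 0.2709
−0.088·log₂(0.088) = 0.3086
−0.283·log₂(0.283) = 0.5154
−0.090·log₂(0.090) = 0.3127
−0.299·log₂(0.299) = 0.5208
Sum ≈ 2.5261 → 2.526 bits.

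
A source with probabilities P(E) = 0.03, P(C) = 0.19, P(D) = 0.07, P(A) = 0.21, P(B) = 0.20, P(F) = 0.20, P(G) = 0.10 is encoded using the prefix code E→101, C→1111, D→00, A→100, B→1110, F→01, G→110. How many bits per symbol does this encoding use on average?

3.12 bits/symbol

L̄ = Σ pᵢ·ℓᵢ = 0.03·3 + 0.19·4 + 0.07·2 + 0.21·3 + 0.20·4 + 0.20·2 + 0.10·3 = 3.12 bits/symbol.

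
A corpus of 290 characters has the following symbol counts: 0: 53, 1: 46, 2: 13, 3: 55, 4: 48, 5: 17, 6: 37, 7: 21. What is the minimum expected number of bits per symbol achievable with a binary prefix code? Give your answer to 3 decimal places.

Probabilities are the counts divided by 290.
Repeatedly combine the two least-probable nodes; the expected code length is the sum of the merged weights.
merge 13/290 + 17/290 → 3/29
merge 21/290 + 3/29 → 51/290
merge 37/290 + 23/145 → 83/290
merge 24/145 + 51/290 → 99/290
merge 53/290 + 11/58 → 54/145
merge 83/290 + 99/290 → 91/145
merge 54/145 + 91/145 → 1
L = 3/29 + 51/290 + 83/290 + 99/290 + 54/145 + 91/145 + 1 = 843/290 ≈ 2.907 bits/symbol.

2.907 bits/symbol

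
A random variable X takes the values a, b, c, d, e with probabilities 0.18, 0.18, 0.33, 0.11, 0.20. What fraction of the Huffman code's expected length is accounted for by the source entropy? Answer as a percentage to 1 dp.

97.5%

Entropy H = −Σ p log₂ p ≈ 2.2331 bits.
Huffman merges: 11/100+9/50→29/100; 9/50+1/5→19/50; 29/100+33/100→31/50; 19/50+31/50→1. L = 229/100 ≈ 2.2900.
Efficiency = H/L = 2.2331/2.2900 = 97.5%.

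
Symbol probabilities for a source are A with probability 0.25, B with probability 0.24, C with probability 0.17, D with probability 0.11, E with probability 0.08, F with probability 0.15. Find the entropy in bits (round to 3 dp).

H = −Σ pᵢ log₂ pᵢ.
−0.25·log₂(0.25) = 0.5000
−0.24·log₂(0.24) = 0.4941
−0.17·log₂(0.17) = 0.4346
−0.11·log₂(0.11) = 0.3503
−0.08·log₂(0.08) = 0.2915
−0.15·log₂(0.15) = 0.4105
Sum ≈ 2.4811 → 2.481 bits.

2.481 bits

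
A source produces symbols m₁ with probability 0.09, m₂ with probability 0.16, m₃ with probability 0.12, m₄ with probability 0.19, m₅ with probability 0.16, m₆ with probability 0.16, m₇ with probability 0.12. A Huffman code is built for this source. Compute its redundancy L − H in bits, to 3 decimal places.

Entropy H = −Σ p log₂ p ≈ 2.7711 bits.
Huffman merges: 9/100+3/25→21/100; 3/25+4/25→7/25; 4/25+4/25→8/25; 19/100+21/100→2/5; 7/25+8/25→3/5; 2/5+3/5→1. L = 281/100 ≈ 2.8100.
L − H = 2.8100 − 2.7711 = 0.039 bits.

0.039 bits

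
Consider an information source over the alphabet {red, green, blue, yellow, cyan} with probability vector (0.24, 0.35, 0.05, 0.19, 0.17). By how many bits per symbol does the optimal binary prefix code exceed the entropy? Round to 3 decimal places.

Entropy H = −Σ p log₂ p ≈ 2.1301 bits.
Huffman merges: 1/20+17/100→11/50; 19/100+11/50→41/100; 6/25+7/20→59/100; 41/100+59/100→1. L = 111/50 ≈ 2.2200.
L − H = 2.2200 − 2.1301 = 0.090 bits.

0.090 bits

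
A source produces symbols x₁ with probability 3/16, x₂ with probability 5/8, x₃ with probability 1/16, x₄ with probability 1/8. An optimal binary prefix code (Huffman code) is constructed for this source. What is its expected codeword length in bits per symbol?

Repeatedly combine the two least-probable nodes; the expected code length is the sum of the merged weights.
merge 1/16 + 1/8 → 3/16
merge 3/16 + 3/16 → 3/8
merge 3/8 + 5/8 → 1
L = 3/16 + 3/8 + 1 = 25/16 = 1.5625 bits/symbol.

1.5625 bits/symbol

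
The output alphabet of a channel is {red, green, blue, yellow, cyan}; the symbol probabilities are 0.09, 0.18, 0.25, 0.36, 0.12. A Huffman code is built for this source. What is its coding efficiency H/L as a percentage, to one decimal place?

Entropy H = −Σ p log₂ p ≈ 2.1556 bits.
Huffman merges: 9/100+3/25→21/100; 9/50+21/100→39/100; 1/4+9/25→61/100; 39/100+61/100→1. L = 221/100 ≈ 2.2100.
Efficiency = H/L = 2.1556/2.2100 = 97.5%.

97.5%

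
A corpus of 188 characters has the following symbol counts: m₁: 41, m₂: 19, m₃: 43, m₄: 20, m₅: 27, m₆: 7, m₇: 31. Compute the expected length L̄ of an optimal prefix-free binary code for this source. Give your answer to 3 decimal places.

2.691 bits/symbol

Probabilities are the counts divided by 188.
Repeatedly combine the two least-probable nodes; the expected code length is the sum of the merged weights.
merge 7/188 + 19/188 → 13/94
merge 5/47 + 13/94 → 23/94
merge 27/188 + 31/188 → 29/94
merge 41/188 + 43/188 → 21/47
merge 23/94 + 29/94 → 26/47
merge 21/47 + 26/47 → 1
L = 13/94 + 23/94 + 29/94 + 21/47 + 26/47 + 1 = 253/94 ≈ 2.691 bits/symbol.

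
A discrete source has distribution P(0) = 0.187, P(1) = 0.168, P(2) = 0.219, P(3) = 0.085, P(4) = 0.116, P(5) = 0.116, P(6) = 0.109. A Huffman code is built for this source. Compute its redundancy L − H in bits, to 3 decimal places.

Entropy H = −Σ p log₂ p ≈ 2.7363 bits.
Huffman merges: 17/200+109/1000→97/500; 29/250+29/250→29/125; 21/125+187/1000→71/200; 97/500+219/1000→413/1000; 29/125+71/200→587/1000; 413/1000+587/1000→1. L = 2781/1000 ≈ 2.7810.
L − H = 2.7810 − 2.7363 = 0.045 bits.

0.045 bits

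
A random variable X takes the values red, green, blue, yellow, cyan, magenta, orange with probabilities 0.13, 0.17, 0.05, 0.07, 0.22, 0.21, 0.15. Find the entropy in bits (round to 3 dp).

2.666 bits

H = −Σ pᵢ log₂ pᵢ.
−0.13·log₂(0.13) = 0.3826
−0.17·log₂(0.17) = 0.4346
−0.05·log₂(0.05) = 0.2161
−0.07·log₂(0.07) = 0.2686
−0.22·log₂(0.22) = 0.4806
−0.21·log₂(0.21) = 0.4728
−0.15·log₂(0.15) = 0.4105
Sum ≈ 2.6658 → 2.666 bits.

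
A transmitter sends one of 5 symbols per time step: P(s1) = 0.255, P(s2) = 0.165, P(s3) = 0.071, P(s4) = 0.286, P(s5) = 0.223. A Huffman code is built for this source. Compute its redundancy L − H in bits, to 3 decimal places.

Entropy H = −Σ p log₂ p ≈ 2.2018 bits.
Huffman merges: 71/1000+33/200→59/250; 223/1000+59/250→459/1000; 51/200+143/500→541/1000; 459/1000+541/1000→1. L = 559/250 ≈ 2.2360.
L − H = 2.2360 − 2.2018 = 0.034 bits.

0.034 bits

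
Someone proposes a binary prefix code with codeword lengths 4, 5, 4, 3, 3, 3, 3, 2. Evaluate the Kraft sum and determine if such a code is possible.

0.90625; yes

With common denominator 2^5 = 32: Σ 2^(−ℓᵢ) = 2/32 + 1/32 + 2/32 + 4/32 + 4/32 + 4/32 + 4/32 + 8/32 = 29/32 = 0.90625.
Kraft's inequality requires Σ ≤ 1; here Σ = 0.90625 ≤ 1, so such a prefix code exists.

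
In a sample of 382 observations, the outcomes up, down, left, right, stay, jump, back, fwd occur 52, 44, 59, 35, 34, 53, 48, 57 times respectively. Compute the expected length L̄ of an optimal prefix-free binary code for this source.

Probabilities are the counts divided by 382.
Repeatedly combine the two least-probable nodes; the expected code length is the sum of the merged weights.
merge 17/191 + 35/382 → 69/382
merge 22/191 + 24/191 → 46/191
merge 26/191 + 53/382 → 105/382
merge 57/382 + 59/382 → 58/191
merge 69/382 + 46/191 → 161/382
merge 105/382 + 58/191 → 221/382
merge 161/382 + 221/382 → 1
L = 69/382 + 46/191 + 105/382 + 58/191 + 161/382 + 221/382 + 1 = 3 bits/symbol.

3 bits/symbol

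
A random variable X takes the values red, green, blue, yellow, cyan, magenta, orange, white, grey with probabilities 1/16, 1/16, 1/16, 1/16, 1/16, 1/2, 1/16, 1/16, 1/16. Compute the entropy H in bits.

Each probability is a power of 1/2, so log₂(1/p) is an integer.
H = Σ p·log₂(1/p) = 1/16·4 + 1/16·4 + 1/16·4 + 1/16·4 + 1/16·4 + 1/2·1 + 1/16·4 + 1/16·4 + 1/16·4 = 2.5 bits.

2.5 bits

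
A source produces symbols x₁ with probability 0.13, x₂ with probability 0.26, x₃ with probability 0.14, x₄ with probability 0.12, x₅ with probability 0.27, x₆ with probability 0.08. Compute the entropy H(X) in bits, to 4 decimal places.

H = −Σ pᵢ log₂ pᵢ.
−0.13·log₂(0.13) = 0.3826
−0.26·log₂(0.26) = 0.5053
−0.14·log₂(0.14) = 0.3971
−0.12·log₂(0.12) = 0.3671
−0.27·log₂(0.27) = 0.5100
−0.08·log₂(0.08) = 0.2915
Sum ≈ 2.4536 → 2.4536 bits.

2.4536 bits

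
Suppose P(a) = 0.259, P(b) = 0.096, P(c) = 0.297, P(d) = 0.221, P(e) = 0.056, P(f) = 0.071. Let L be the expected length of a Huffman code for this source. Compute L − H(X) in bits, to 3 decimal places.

Entropy H = −Σ p log₂ p ≈ 2.3347 bits.
Huffman merges: 7/125+71/1000→127/1000; 12/125+127/1000→223/1000; 221/1000+223/1000→111/250; 259/1000+297/1000→139/250; 111/250+139/250→1. L = 47/20 ≈ 2.3500.
L − H = 2.3500 − 2.3347 = 0.015 bits.

0.015 bits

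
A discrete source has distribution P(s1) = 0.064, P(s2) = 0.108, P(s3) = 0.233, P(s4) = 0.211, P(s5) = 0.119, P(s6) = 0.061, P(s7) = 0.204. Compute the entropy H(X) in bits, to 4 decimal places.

H = −Σ pᵢ log₂ pᵢ.
−0.064·log₂(0.064) = 0.2538
−0.108·log₂(0.108) = 0.3468
−0.233·log₂(0.233) = 0.4897
−0.211·log₂(0.211) = 0.4736
−0.119·log₂(0.119) = 0.3654
−0.061·log₂(0.061) = 0.2461
−0.204·log₂(0.204) = 0.4678
Sum ≈ 2.6433 → 2.6433 bits.

2.6433 bits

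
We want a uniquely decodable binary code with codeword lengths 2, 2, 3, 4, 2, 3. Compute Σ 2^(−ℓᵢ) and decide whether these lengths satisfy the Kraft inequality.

1.0625; no

With common denominator 2^4 = 16: Σ 2^(−ℓᵢ) = 4/16 + 4/16 + 2/16 + 1/16 + 4/16 + 2/16 = 17/16 = 1.0625.
Kraft's inequality requires Σ ≤ 1; here Σ = 1.0625 > 1, so no such prefix code exists.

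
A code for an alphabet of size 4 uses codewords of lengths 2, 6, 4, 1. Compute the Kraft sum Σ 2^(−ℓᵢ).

With common denominator 2^6 = 64: Σ 2^(−ℓᵢ) = 16/64 + 1/64 + 4/64 + 32/64 = 53/64 = 0.828125.

0.828125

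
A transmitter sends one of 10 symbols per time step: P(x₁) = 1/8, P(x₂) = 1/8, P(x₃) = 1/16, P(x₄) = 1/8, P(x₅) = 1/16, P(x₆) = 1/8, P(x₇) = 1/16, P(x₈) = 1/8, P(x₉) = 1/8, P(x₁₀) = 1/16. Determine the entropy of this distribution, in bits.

Each probability is a power of 1/2, so log₂(1/p) is an integer.
H = Σ p·log₂(1/p) = 1/8·3 + 1/8·3 + 1/16·4 + 1/8·3 + 1/16·4 + 1/8·3 + 1/16·4 + 1/8·3 + 1/8·3 + 1/16·4 = 3.25 bits.

3.25 bits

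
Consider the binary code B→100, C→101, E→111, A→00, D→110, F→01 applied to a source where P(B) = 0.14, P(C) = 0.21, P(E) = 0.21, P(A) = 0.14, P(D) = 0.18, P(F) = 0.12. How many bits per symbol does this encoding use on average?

L̄ = Σ pᵢ·ℓᵢ = 0.14·3 + 0.21·3 + 0.21·3 + 0.14·2 + 0.18·3 + 0.12·2 = 2.74 bits/symbol.

2.74 bits/symbol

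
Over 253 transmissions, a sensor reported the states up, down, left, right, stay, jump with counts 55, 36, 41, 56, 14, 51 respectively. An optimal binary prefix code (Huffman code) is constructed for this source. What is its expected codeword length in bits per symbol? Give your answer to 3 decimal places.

Probabilities are the counts divided by 253.
Repeatedly combine the two least-probable nodes; the expected code length is the sum of the merged weights.
merge 14/253 + 36/253 → 50/253
merge 41/253 + 50/253 → 91/253
merge 51/253 + 5/23 → 106/253
merge 56/253 + 91/253 → 147/253
merge 106/253 + 147/253 → 1
L = 50/253 + 91/253 + 106/253 + 147/253 + 1 = 647/253 ≈ 2.557 bits/symbol.

2.557 bits/symbol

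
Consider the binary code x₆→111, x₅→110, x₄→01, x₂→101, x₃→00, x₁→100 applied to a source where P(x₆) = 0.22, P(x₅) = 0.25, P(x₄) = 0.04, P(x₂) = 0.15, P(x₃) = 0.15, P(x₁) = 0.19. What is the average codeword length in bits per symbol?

2.81 bits/symbol

L̄ = Σ pᵢ·ℓᵢ = 0.22·3 + 0.25·3 + 0.04·2 + 0.15·3 + 0.15·2 + 0.19·3 = 2.81 bits/symbol.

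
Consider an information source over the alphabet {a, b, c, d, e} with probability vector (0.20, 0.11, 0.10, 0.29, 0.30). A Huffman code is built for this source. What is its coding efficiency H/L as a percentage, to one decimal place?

98.9%

Entropy H = −Σ p log₂ p ≈ 2.1859 bits.
Huffman merges: 1/10+11/100→21/100; 1/5+21/100→41/100; 29/100+3/10→59/100; 41/100+59/100→1. L = 221/100 ≈ 2.2100.
Efficiency = H/L = 2.1859/2.2100 = 98.9%.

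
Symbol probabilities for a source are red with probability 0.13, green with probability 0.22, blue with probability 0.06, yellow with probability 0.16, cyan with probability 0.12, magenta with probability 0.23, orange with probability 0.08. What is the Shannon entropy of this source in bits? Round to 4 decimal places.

H = −Σ pᵢ log₂ pᵢ.
−0.13·log₂(0.13) = 0.3826
−0.22·log₂(0.22) = 0.4806
−0.06·log₂(0.06) = 0.2435
−0.16·log₂(0.16) = 0.4230
−0.12·log₂(0.12) = 0.3671
−0.23·log₂(0.23) = 0.4877
−0.08·log₂(0.08) = 0.2915
Sum ≈ 2.6760 → 2.6760 bits.

2.6760 bits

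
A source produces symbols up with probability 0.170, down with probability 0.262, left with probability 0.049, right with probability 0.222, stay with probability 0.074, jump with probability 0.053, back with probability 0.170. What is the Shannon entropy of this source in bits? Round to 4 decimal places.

2.5733 bits

H = −Σ pᵢ log₂ pᵢ.
−0.170·log₂(0.170) = 0.4346
−0.262·log₂(0.262) = 0.5063
−0.049·log₂(0.049) = 0.2132
−0.222·log₂(0.222) = 0.4820
−0.074·log₂(0.074) = 0.2780
−0.053·log₂(0.053) = 0.2246
−0.170·log₂(0.170) = 0.4346
Sum ≈ 2.5733 → 2.5733 bits.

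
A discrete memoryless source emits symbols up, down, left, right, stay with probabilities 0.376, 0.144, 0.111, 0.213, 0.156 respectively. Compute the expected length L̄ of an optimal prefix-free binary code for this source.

Repeatedly combine the two least-probable nodes; the expected code length is the sum of the merged weights.
merge 111/1000 + 18/125 → 51/200
merge 39/250 + 213/1000 → 369/1000
merge 51/200 + 369/1000 → 78/125
merge 47/125 + 78/125 → 1
L = 51/200 + 369/1000 + 78/125 + 1 = 281/125 = 2.248 bits/symbol.

2.248 bits/symbol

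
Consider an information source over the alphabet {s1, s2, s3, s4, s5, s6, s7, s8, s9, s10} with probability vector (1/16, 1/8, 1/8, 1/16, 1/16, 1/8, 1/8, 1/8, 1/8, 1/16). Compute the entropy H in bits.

3.25 bits

Each probability is a power of 1/2, so log₂(1/p) is an integer.
H = Σ p·log₂(1/p) = 1/16·4 + 1/8·3 + 1/8·3 + 1/16·4 + 1/16·4 + 1/8·3 + 1/8·3 + 1/8·3 + 1/8·3 + 1/16·4 = 3.25 bits.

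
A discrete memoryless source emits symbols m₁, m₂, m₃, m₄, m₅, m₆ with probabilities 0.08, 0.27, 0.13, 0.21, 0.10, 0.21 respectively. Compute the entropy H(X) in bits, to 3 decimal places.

2.462 bits

H = −Σ pᵢ log₂ pᵢ.
−0.08·log₂(0.08) = 0.2915
−0.27·log₂(0.27) = 0.5100
−0.13·log₂(0.13) = 0.3826
−0.21·log₂(0.21) = 0.4728
−0.10·log₂(0.10) = 0.3322
−0.21·log₂(0.21) = 0.4728
Sum ≈ 2.4620 → 2.462 bits.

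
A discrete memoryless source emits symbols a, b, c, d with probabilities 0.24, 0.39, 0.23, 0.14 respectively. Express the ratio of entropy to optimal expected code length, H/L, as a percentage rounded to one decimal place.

Entropy H = −Σ p log₂ p ≈ 1.9087 bits.
Huffman merges: 7/50+23/100→37/100; 6/25+37/100→61/100; 39/100+61/100→1. L = 99/50 ≈ 1.9800.
Efficiency = H/L = 1.9087/1.9800 = 96.4%.

96.4%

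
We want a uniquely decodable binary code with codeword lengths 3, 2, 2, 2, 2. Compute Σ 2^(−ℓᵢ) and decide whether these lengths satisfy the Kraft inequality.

With common denominator 2^3 = 8: Σ 2^(−ℓᵢ) = 1/8 + 2/8 + 2/8 + 2/8 + 2/8 = 9/8 = 1.125.
Kraft's inequality requires Σ ≤ 1; here Σ = 1.125 > 1, so no such prefix code exists.

1.125; no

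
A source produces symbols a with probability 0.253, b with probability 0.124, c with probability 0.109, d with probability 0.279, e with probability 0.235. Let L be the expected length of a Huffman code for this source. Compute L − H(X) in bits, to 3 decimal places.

0.005 bits

Entropy H = −Σ p log₂ p ≈ 2.2284 bits.
Huffman merges: 109/1000+31/250→233/1000; 233/1000+47/200→117/250; 253/1000+279/1000→133/250; 117/250+133/250→1. L = 2233/1000 ≈ 2.2330.
L − H = 2.2330 − 2.2284 = 0.005 bits.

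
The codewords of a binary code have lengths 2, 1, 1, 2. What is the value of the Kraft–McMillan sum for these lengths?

1.5

With common denominator 2^2 = 4: Σ 2^(−ℓᵢ) = 1/4 + 2/4 + 2/4 + 1/4 = 6/4 = 1.5.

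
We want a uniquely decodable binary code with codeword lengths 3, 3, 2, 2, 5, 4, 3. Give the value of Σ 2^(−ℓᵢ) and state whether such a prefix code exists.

0.96875; yes

With common denominator 2^5 = 32: Σ 2^(−ℓᵢ) = 4/32 + 4/32 + 8/32 + 8/32 + 1/32 + 2/32 + 4/32 = 31/32 = 0.96875.
Kraft's inequality requires Σ ≤ 1; here Σ = 0.96875 ≤ 1, so such a prefix code exists.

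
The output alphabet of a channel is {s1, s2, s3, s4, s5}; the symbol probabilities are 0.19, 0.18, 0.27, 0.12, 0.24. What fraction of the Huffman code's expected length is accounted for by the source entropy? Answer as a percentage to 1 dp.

98.8%

Entropy H = −Σ p log₂ p ≈ 2.2718 bits.
Huffman merges: 3/25+9/50→3/10; 19/100+6/25→43/100; 27/100+3/10→57/100; 43/100+57/100→1. L = 23/10 ≈ 2.3000.
Efficiency = H/L = 2.2718/2.3000 = 98.8%.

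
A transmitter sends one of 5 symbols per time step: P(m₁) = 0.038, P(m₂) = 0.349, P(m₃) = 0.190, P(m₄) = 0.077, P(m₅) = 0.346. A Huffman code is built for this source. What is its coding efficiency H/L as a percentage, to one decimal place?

95.6%

Entropy H = −Σ p log₂ p ≈ 1.9791 bits.
Huffman merges: 19/500+77/1000→23/200; 23/200+19/100→61/200; 61/200+173/500→651/1000; 349/1000+651/1000→1. L = 2071/1000 ≈ 2.0710.
Efficiency = H/L = 1.9791/2.0710 = 95.6%.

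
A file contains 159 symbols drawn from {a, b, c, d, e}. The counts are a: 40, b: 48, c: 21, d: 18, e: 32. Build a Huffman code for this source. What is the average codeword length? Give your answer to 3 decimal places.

2.245 bits/symbol

Probabilities are the counts divided by 159.
Repeatedly combine the two least-probable nodes; the expected code length is the sum of the merged weights.
merge 6/53 + 7/53 → 13/53
merge 32/159 + 13/53 → 71/159
merge 40/159 + 16/53 → 88/159
merge 71/159 + 88/159 → 1
L = 13/53 + 71/159 + 88/159 + 1 = 119/53 ≈ 2.245 bits/symbol.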